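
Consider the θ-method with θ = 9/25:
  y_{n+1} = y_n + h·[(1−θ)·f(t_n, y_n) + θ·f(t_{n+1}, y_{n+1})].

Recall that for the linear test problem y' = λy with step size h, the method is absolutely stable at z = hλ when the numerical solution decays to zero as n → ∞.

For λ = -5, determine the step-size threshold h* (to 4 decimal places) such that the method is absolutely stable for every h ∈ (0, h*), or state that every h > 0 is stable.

(-7.1429,0); λ=-5 ⇒ h* = (50/7)/5 = 1.4286.

With y'=λy (z=hλ):
  y_{n+1} = y_n + z·[16/25·y_n + 9/25·y_{n+1}] ⇒ (1 − 9/25z)y_{n+1} = (1 + 16/25z)y_n
  ⇒ R(z) = (1 + 16/25z)/(1 − 9/25z).

Need |R(x)|<1, x<0.
x=-0.82: |R|=0.3669
R=−1: 1+16/25x = −1+9/25x ⇒ -7/25x=2 ⇒ x=2/(-7/25)=-7.1429
Confirm numerically:
  x=-6.635: |R|=0.95804 <1
  x=-5.703: |R|=0.86795 <1
  x=-5.236: |R|=0.81493 <1
  x=-3.502: |R|=0.54906 <1
  x=-7.490: |R|=1.02630 >1
  x=-7.414: |R|=1.02069 >1
Stable set (-7.1429, 0).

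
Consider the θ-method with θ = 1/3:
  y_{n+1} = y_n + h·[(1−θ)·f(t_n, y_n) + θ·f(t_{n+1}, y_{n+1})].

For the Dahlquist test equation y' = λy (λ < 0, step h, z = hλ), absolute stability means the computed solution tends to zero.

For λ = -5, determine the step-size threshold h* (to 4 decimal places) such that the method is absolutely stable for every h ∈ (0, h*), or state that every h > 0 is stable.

Test eqn y'=λy, z=hλ:
  y_{n+1} = y_n + z·[2/3·y_n + 1/3·y_{n+1}] ⇒ (1 − 1/3z)y_{n+1} = (1 + 2/3z)y_n
  so R(z) = (1 + 2/3z)/(1 − 1/3z).

Solve |R(x)|<1 on ℝ⁻.
x=-1.41: |R|=0.0408
R=−1: 1+2/3x = −1+1/3x ⇒ -1/3x=2 ⇒ x=2/(-1/3)=-6.0000
Confirm numerically:
  x=-5.846: |R|=0.98259 <1
  x=-5.714: |R|=0.96718 <1
  x=-3.289: |R|=0.56893 <1
  x=-6.568: |R|=1.05936 >1
  x=-6.361: |R|=1.03856 >1
  x=-6.323: |R|=1.03465 >1
Stable set (-6.0000, 0).

(-6.0000,0); λ=-5 ⇒ h* = (6)/5 = 1.2000.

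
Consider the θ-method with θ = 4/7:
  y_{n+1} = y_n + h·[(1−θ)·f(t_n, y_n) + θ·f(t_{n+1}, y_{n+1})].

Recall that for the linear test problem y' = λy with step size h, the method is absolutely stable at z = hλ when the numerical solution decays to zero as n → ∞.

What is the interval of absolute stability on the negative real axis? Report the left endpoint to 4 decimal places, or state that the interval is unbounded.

Set f=λy, z=hλ:
  y_{n+1} = y_n + z·[3/7·y_n + 4/7·y_{n+1}] ⇒ (1 − 4/7z)y_{n+1} = (1 + 3/7z)y_n
  R(z) = (1 + 3/7z)/(1 − 4/7z).

Find x<0 with |R(x)|<1.
x=-0.48: |R|=0.6233
x=-2: |R|=0.0667
x=-10: |R|=0.4894
x=-100: |R|=0.7199
θ=4/7≥1/2 ⇒ |1+3/7x|<|1−4/7x| ∀x<0 ⇒ interval (−∞,0).

(−∞, 0) — no finite endpoint.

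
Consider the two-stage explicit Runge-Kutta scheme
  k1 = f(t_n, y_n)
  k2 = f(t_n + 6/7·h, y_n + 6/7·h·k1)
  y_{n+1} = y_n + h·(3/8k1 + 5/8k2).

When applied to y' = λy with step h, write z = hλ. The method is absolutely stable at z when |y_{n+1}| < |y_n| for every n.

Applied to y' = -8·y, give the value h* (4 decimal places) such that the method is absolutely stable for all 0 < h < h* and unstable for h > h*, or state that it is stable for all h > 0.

(-1.8667,0); λ=-8 ⇒ h* = (28/15)/8 = 0.2333.

On y'=λy, z=hλ:
  k1=λy_n ⇒ h·k1=z·y_n;  k2=λ(1+6/7z)y_n ⇒ h·k2=z(1+6/7z)y_n
  y_{n+1}/y_n = 1 + 3/8z + 5/8z(1+6/7z) = 1 + z + 15/28z²
  R(z) = 1 + z + 15/28z².

Boundary: |R(x)|=1, x<0.
x=-0.78: |R|=0.5459
R=1: x+15/28x²=0 ⇒ x=−28/15=-1.8667; min R=1−1/(4·15/28)=0.5333>−1
Confirm numerically:
  x=-1.532: |R|=0.72533 <1
  x=-1.519: |R|=0.71709 <1
  x=-1.064: |R|=0.54248 <1
  x=-0.846: |R|=0.53742 <1
  x=-2.294: |R|=1.52516 >1
  x=-2.153: |R|=1.33025 >1
  x=-1.893: |R|=1.02670 >1
Interval (-1.8667, 0).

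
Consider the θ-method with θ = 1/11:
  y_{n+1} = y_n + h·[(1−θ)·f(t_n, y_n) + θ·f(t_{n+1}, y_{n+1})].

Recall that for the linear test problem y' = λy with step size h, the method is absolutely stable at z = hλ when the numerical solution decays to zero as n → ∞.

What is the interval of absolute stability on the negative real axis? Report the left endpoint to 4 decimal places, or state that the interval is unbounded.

(-2.4444, 0).

Set f=λy, z=hλ:
  y_{n+1} = y_n + z·[10/11·y_n + 1/11·y_{n+1}] ⇒ (1 − 1/11z)y_{n+1} = (1 + 10/11z)y_n
  Hence R(z) = (1 + 10/11z)/(1 − 1/11z).

Find x<0 with |R(x)|<1.
x=-0.72: |R|=0.3242
R=−1: 1+10/11x = −1+1/11x ⇒ -9/11x=2 ⇒ x=2/(-9/11)=-2.4444
Confirm numerically:
  x=-2.229: |R|=0.85343 <1
  x=-1.942: |R|=0.65059 <1
  x=-1.687: |R|=0.46268 <1
  x=-1.303: |R|=0.16500 <1
  x=-3.020: |R|=1.36947 >1
  x=-3.007: |R|=1.36146 >1
  x=-2.875: |R|=1.27928 >1
Stable set (-2.4444, 0).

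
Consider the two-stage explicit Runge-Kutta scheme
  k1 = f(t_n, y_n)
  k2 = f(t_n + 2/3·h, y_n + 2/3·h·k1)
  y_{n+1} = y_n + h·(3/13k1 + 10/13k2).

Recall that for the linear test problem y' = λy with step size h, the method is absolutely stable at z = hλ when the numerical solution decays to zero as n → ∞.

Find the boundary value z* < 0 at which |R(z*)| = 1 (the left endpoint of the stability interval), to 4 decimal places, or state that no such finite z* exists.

z* = -1.9500.

Test eqn y'=λy, z=hλ:
  k1=λy_n ⇒ h·k1=z·y_n;  k2=λ(1+2/3z)y_n ⇒ h·k2=z(1+2/3z)y_n
  y_{n+1}/y_n = 1 + 3/13z + 10/13z(1+2/3z) = 1 + z + 20/39z²
  so R(z) = 1 + z + 20/39z².

Boundary: |R(x)|=1, x<0.
x=-1.47: |R|=0.6382
R=1: x+20/39x²=0 ⇒ x=−39/20=-1.9500; min R=1−1/(4·20/39)=0.5125>−1
Confirm numerically:
  x=-1.738: |R|=0.81105 <1
  x=-1.611: |R|=0.71993 <1
  x=-1.249: |R|=0.55100 <1
  x=-0.806: |R|=0.52715 <1
  x=-2.491: |R|=1.69109 >1
  x=-2.255: |R|=1.35271 >1
Interval (-1.9500, 0).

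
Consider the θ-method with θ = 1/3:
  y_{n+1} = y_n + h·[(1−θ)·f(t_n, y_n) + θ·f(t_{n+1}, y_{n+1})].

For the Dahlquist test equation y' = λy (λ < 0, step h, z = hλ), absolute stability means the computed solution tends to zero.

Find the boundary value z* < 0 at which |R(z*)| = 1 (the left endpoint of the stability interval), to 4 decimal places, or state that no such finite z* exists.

Test eqn y'=λy, z=hλ:
  y_{n+1} = y_n + z·[2/3·y_n + 1/3·y_{n+1}] ⇒ (1 − 1/3z)y_{n+1} = (1 + 2/3z)y_n
  Hence R(z) = (1 + 2/3z)/(1 − 1/3z).

Solve |R(x)|<1 on ℝ⁻.
x=-1.02: |R|=0.2388
R=−1: 1+2/3x = −1+1/3x ⇒ -1/3x=2 ⇒ x=2/(-1/3)=-6.0000
Confirm numerically:
  x=-5.679: |R|=0.96301 <1
  x=-5.271: |R|=0.91186 <1
  x=-2.762: |R|=0.43804 <1
  x=-6.482: |R|=1.05083 >1
  x=-6.160: |R|=1.01747 >1
Stable set (-6.0000, 0).

left endpoint -6.0000.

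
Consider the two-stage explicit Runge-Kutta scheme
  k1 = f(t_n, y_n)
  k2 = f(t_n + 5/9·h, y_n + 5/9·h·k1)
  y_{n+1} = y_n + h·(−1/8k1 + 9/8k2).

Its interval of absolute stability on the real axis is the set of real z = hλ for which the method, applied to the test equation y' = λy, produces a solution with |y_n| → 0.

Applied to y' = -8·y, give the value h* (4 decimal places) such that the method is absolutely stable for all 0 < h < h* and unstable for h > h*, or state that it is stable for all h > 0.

Set f=λy, z=hλ:
  k1=λy_n ⇒ h·k1=z·y_n;  k2=λ(1+5/9z)y_n ⇒ h·k2=z(1+5/9z)y_n
  y_{n+1}/y_n = 1 − 1/8z + 9/8z(1+5/9z) = 1 + z + 5/8z²
  so R(z) = 1 + z + 5/8z².

Boundary: |R(x)|=1, x<0.
x=-1.28: |R|=0.7440
R=1: x+5/8x²=0 ⇒ x=−8/5=-1.6000; min R=1−1/(4·5/8)=0.6000>−1
Confirm numerically:
  x=-1.365: |R|=0.79952 <1
  x=-1.289: |R|=0.74945 <1
  x=-1.055: |R|=0.64064 <1
  x=-1.890: |R|=1.34256 >1
  x=-1.796: |R|=1.22001 >1
  x=-1.680: |R|=1.08400 >1
So |R|<1 on (-1.6000, 0).

(-1.6000,0); λ=-8 ⇒ h* = (8/5)/8 = 0.2000.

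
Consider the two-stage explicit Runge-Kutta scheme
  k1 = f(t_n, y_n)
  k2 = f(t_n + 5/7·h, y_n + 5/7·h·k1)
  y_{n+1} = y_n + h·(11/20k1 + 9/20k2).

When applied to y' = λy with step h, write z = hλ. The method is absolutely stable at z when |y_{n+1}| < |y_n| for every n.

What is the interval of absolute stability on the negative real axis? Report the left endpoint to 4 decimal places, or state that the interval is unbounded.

(-3.1111, 0).

With y'=λy (z=hλ):
  k1=λy_n ⇒ h·k1=z·y_n;  k2=λ(1+5/7z)y_n ⇒ h·k2=z(1+5/7z)y_n
  y_{n+1}/y_n = 1 + 11/20z + 9/20z(1+5/7z) = 1 + z + 9/28z²
  Hence R(z) = 1 + z + 9/28z².

Solve |R(x)|<1 on ℝ⁻.
x=-0.58: |R|=0.5281
R=1: x+9/28x²=0 ⇒ x=−28/9=-3.1111; min R=1−1/(4·9/28)=0.2222>−1
Confirm numerically:
  x=-2.377: |R|=0.43911 <1
  x=-1.501: |R|=0.22318 <1
  x=-1.266: |R|=0.24917 <1
  x=-3.706: |R|=1.70864 >1
  x=-3.641: |R|=1.62014 >1
So |R|<1 on (-3.1111, 0).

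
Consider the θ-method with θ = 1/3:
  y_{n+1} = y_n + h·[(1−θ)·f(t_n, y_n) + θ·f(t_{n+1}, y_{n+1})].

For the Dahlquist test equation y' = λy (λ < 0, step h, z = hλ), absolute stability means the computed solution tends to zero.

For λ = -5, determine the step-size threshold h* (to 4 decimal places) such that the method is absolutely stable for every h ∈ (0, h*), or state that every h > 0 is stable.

(-6.0000,0); λ=-5 ⇒ h* = (6)/5 = 1.2000.

On y'=λy, z=hλ:
  y_{n+1} = y_n + z·[2/3·y_n + 1/3·y_{n+1}] ⇒ (1 − 1/3z)y_{n+1} = (1 + 2/3z)y_n
  so R(z) = (1 + 2/3z)/(1 − 1/3z).

Need |R(x)|<1, x<0.
x=-1.16: |R|=0.1635
R=−1: 1+2/3x = −1+1/3x ⇒ -1/3x=2 ⇒ x=2/(-1/3)=-6.0000
Confirm numerically:
  x=-5.111: |R|=0.89040 <1
  x=-3.469: |R|=0.60875 <1
  x=-3.453: |R|=0.60530 <1
  x=-6.413: |R|=1.04388 >1
  x=-6.404: |R|=1.04296 >1
  x=-6.244: |R|=1.02640 >1
Stable set (-6.0000, 0).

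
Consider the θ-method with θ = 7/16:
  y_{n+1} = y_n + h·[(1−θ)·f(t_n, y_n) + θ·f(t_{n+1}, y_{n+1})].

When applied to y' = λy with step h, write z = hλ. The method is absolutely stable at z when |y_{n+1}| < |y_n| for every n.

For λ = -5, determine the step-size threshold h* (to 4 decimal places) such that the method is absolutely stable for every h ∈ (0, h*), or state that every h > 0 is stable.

(-16.0000,0); λ=-5 ⇒ h* = (16)/5 = 3.2000.

With y'=λy (z=hλ):
  y_{n+1} = y_n + z·[9/16·y_n + 7/16·y_{n+1}] ⇒ (1 − 7/16z)y_{n+1} = (1 + 9/16z)y_n
  so R(z) = (1 + 9/16z)/(1 − 7/16z).

Need |R(x)|<1, x<0.
x=-0.33: |R|=0.7116
R=−1: 1+9/16x = −1+7/16x ⇒ -1/8x=2 ⇒ x=2/(-1/8)=-16.0000
Confirm numerically:
  x=-14.578: |R|=0.97591 <1
  x=-12.710: |R|=0.93732 <1
  x=-11.931: |R|=0.91823 <1
  x=-16.170: |R|=1.00263 >1
  x=-16.107: |R|=1.00166 >1
  x=-16.099: |R|=1.00154 >1
So |R|<1 on (-16.0000, 0).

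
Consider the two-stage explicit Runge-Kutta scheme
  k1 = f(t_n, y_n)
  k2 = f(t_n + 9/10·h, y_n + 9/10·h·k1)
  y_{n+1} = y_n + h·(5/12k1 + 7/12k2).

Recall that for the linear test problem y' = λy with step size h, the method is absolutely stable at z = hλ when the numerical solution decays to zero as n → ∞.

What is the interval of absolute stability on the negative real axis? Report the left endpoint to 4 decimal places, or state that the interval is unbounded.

z∈(-1.9048,0).

Set f=λy, z=hλ:
  k1=λy_n ⇒ h·k1=z·y_n;  k2=λ(1+9/10z)y_n ⇒ h·k2=z(1+9/10z)y_n
  y_{n+1}/y_n = 1 + 5/12z + 7/12z(1+9/10z) = 1 + z + 21/40z²
  Hence R(z) = 1 + z + 21/40z².

Need |R(x)|<1, x<0.
x=-1.15: |R|=0.5443
R=1: x+21/40x²=0 ⇒ x=−40/21=-1.9048; min R=1−1/(4·21/40)=0.5238>−1
Confirm numerically:
  x=-1.565: |R|=0.72084 <1
  x=-1.482: |R|=0.67107 <1
  x=-0.931: |R|=0.52405 <1
  x=-2.419: |R|=1.65307 >1
  x=-2.164: |R|=1.29452 >1
So |R|<1 on (-1.9048, 0).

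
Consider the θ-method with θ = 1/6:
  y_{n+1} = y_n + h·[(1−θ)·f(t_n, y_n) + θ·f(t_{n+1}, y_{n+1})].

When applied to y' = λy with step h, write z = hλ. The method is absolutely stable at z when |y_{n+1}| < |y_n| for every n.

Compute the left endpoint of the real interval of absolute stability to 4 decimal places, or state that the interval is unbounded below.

On y'=λy, z=hλ:
  y_{n+1} = y_n + z·[5/6·y_n + 1/6·y_{n+1}] ⇒ (1 − 1/6z)y_{n+1} = (1 + 5/6z)y_n
  ⇒ R(z) = (1 + 5/6z)/(1 − 1/6z).

Need |R(x)|<1, x<0.
x=-0.74: |R|=0.3412
R=−1: 1+5/6x = −1+1/6x ⇒ -2/3x=2 ⇒ x=2/(-2/3)=-3.0000
Confirm numerically:
  x=-2.919: |R|=0.96367 <1
  x=-2.375: |R|=0.70149 <1
  x=-2.291: |R|=0.65794 <1
  x=-1.928: |R|=0.45913 <1
  x=-3.519: |R|=1.21809 >1
  x=-3.499: |R|=1.21013 >1
  x=-3.226: |R|=1.09798 >1
Stable set (-3.0000, 0).

z* = -3.0000.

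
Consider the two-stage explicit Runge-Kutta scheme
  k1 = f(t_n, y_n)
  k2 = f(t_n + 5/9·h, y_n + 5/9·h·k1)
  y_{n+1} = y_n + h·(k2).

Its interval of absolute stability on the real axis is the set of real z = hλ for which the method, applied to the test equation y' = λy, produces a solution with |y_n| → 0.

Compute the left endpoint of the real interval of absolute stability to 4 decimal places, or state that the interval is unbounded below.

Set f=λy, z=hλ:
  k1=λy_n ⇒ h·k1=z·y_n;  k2=λ(1+5/9z)y_n ⇒ h·k2=z(1+5/9z)y_n
  y_{n+1}/y_n = 1 + z(1+5/9z) = 1 + z + 5/9z²
  Hence R(z) = 1 + z + 5/9z².

Solve |R(x)|<1 on ℝ⁻.
x=-0.86: |R|=0.5509
R=1: x+5/9x²=0 ⇒ x=−9/5=-1.8000; min R=1−1/(4·5/9)=0.5500>−1
Confirm numerically:
  x=-1.621: |R|=0.83880 <1
  x=-1.579: |R|=0.80613 <1
  x=-0.979: |R|=0.55347 <1
  x=-0.819: |R|=0.55365 <1
  x=-2.086: |R|=1.33144 >1
  x=-1.992: |R|=1.21248 >1
Interval (-1.8000, 0).

left endpoint -1.8000.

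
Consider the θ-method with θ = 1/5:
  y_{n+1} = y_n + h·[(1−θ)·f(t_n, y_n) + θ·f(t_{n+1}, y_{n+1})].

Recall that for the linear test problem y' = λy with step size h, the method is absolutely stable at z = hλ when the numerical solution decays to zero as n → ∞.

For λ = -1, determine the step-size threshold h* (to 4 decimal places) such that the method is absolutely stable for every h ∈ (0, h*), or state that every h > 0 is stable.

(-3.3333,0); λ=-1 ⇒ h* = (10/3)/1 = 3.3333.

Set f=λy, z=hλ:
  y_{n+1} = y_n + z·[4/5·y_n + 1/5·y_{n+1}] ⇒ (1 − 1/5z)y_{n+1} = (1 + 4/5z)y_n
  ⇒ R(z) = (1 + 4/5z)/(1 − 1/5z).

Solve |R(x)|<1 on ℝ⁻.
x=-1.04: |R|=0.1391
R=−1: 1+4/5x = −1+1/5x ⇒ -3/5x=2 ⇒ x=2/(-3/5)=-3.3333
Confirm numerically:
  x=-3.244: |R|=0.96749 <1
  x=-2.725: |R|=0.76375 <1
  x=-1.989: |R|=0.42295 <1
  x=-3.651: |R|=1.11016 >1
  x=-3.637: |R|=1.10548 >1
So |R|<1 on (-3.3333, 0).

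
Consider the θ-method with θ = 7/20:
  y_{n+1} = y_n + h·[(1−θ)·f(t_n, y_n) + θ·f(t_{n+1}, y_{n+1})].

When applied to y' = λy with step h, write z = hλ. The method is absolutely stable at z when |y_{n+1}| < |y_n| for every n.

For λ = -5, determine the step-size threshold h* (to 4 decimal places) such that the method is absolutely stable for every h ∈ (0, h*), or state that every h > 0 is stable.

(-6.6667,0); λ=-5 ⇒ h* = (20/3)/5 = 1.3333.

With y'=λy (z=hλ):
  y_{n+1} = y_n + z·[13/20·y_n + 7/20·y_{n+1}] ⇒ (1 − 7/20z)y_{n+1} = (1 + 13/20z)y_n
  R(z) = (1 + 13/20z)/(1 − 7/20z).

Need |R(x)|<1, x<0.
x=-1.43: |R|=0.0470
R=−1: 1+13/20x = −1+7/20x ⇒ -3/10x=2 ⇒ x=2/(-3/10)=-6.6667
Confirm numerically:
  x=-5.447: |R|=0.87411 <1
  x=-4.758: |R|=0.78516 <1
  x=-4.413: |R|=0.73429 <1
  x=-3.104: |R|=0.48773 <1
  x=-6.974: |R|=1.02680 >1
  x=-6.933: |R|=1.02332 >1
So |R|<1 on (-6.6667, 0).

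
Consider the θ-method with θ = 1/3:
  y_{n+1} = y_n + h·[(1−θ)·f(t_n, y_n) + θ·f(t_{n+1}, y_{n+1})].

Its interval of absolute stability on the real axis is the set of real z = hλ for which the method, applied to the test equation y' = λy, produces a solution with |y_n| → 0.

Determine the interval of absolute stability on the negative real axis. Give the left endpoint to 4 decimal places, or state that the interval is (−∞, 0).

Set f=λy, z=hλ:
  y_{n+1} = y_n + z·[2/3·y_n + 1/3·y_{n+1}] ⇒ (1 − 1/3z)y_{n+1} = (1 + 2/3z)y_n
  Hence R(z) = (1 + 2/3z)/(1 − 1/3z).

Boundary: |R(x)|=1, x<0.
x=-0.71: |R|=0.4259
R=−1: 1+2/3x = −1+1/3x ⇒ -1/3x=2 ⇒ x=2/(-1/3)=-6.0000
Confirm numerically:
  x=-5.067: |R|=0.88434 <1
  x=-4.967: |R|=0.87034 <1
  x=-3.372: |R|=0.58757 <1
  x=-3.336: |R|=0.57955 <1
  x=-6.424: |R|=1.04499 >1
  x=-6.391: |R|=1.04164 >1
  x=-6.346: |R|=1.03702 >1
So |R|<1 on (-6.0000, 0).

(-6.0000, 0).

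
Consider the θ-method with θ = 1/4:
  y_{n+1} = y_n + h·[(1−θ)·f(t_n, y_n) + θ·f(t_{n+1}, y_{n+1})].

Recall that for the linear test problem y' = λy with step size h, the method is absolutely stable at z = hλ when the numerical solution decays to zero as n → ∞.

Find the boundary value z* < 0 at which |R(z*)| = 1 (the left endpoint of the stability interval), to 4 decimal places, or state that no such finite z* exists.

Test eqn y'=λy, z=hλ:
  y_{n+1} = y_n + z·[3/4·y_n + 1/4·y_{n+1}] ⇒ (1 − 1/4z)y_{n+1} = (1 + 3/4z)y_n
  R(z) = (1 + 3/4z)/(1 − 1/4z).

Need |R(x)|<1, x<0.
x=-1.14: |R|=0.1128
R=−1: 1+3/4x = −1+1/4x ⇒ -1/2x=2 ⇒ x=2/(-1/2)=-4.0000
Confirm numerically:
  x=-3.929: |R|=0.98209 <1
  x=-3.188: |R|=0.77407 <1
  x=-1.819: |R|=0.25039 <1
  x=-4.472: |R|=1.11143 >1
  x=-4.439: |R|=1.10404 >1
  x=-4.064: |R|=1.01587 >1
So |R|<1 on (-4.0000, 0).

left endpoint -4.0000.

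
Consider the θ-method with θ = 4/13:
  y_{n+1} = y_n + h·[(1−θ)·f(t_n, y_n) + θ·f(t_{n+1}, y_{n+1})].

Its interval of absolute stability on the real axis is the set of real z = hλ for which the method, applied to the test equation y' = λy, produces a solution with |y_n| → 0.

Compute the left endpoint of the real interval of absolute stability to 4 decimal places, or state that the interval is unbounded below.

left endpoint -5.2000.

Set f=λy, z=hλ:
  y_{n+1} = y_n + z·[9/13·y_n + 4/13·y_{n+1}] ⇒ (1 − 4/13z)y_{n+1} = (1 + 9/13z)y_n
  so R(z) = (1 + 9/13z)/(1 − 4/13z).

Need |R(x)|<1, x<0.
x=-0.92: |R|=0.2830
R=−1: 1+9/13x = −1+4/13x ⇒ -5/13x=2 ⇒ x=2/(-5/13)=-5.2000
Confirm numerically:
  x=-4.085: |R|=0.80999 <1
  x=-2.835: |R|=0.51417 <1
  x=-2.469: |R|=0.40309 <1
  x=-5.658: |R|=1.06427 >1
  x=-5.285: |R|=1.01245 >1
Interval (-5.2000, 0).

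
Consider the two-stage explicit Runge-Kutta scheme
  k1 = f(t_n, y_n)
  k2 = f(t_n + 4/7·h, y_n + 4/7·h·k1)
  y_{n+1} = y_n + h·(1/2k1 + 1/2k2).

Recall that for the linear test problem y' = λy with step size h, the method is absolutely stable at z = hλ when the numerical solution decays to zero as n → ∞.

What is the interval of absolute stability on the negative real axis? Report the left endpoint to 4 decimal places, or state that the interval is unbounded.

(-3.5000, 0).

With y'=λy (z=hλ):
  k1=λy_n ⇒ h·k1=z·y_n;  k2=λ(1+4/7z)y_n ⇒ h·k2=z(1+4/7z)y_n
  y_{n+1}/y_n = 1 + 1/2z + 1/2z(1+4/7z) = 1 + z + 2/7z²
  ⇒ R(z) = 1 + z + 2/7z².

Solve |R(x)|<1 on ℝ⁻.
x=-0.45: |R|=0.6079
R=1: x+2/7x²=0 ⇒ x=−7/2=-3.5000; min R=1−1/(4·2/7)=0.1250>−1
Confirm numerically:
  x=-2.650: |R|=0.35643 <1
  x=-2.365: |R|=0.23306 <1
  x=-2.315: |R|=0.21621 <1
  x=-2.027: |R|=0.14692 <1
  x=-3.962: |R|=1.52298 >1
  x=-3.675: |R|=1.18375 >1
  x=-3.667: |R|=1.17497 >1
Stable set (-3.5000, 0).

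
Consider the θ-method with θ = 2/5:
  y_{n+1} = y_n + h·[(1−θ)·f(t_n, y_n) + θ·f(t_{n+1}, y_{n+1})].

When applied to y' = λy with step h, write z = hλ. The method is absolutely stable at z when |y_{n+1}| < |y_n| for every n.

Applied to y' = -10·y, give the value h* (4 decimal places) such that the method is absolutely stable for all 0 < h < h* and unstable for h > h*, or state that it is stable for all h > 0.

Set f=λy, z=hλ:
  y_{n+1} = y_n + z·[3/5·y_n + 2/5·y_{n+1}] ⇒ (1 − 2/5z)y_{n+1} = (1 + 3/5z)y_n
  Hence R(z) = (1 + 3/5z)/(1 − 2/5z).

Solve |R(x)|<1 on ℝ⁻.
x=-1.01: |R|=0.2806
R=−1: 1+3/5x = −1+2/5x ⇒ -1/5x=2 ⇒ x=2/(-1/5)=-10.0000
Confirm numerically:
  x=-8.644: |R|=0.93916 <1
  x=-7.049: |R|=0.84548 <1
  x=-5.968: |R|=0.76193 <1
  x=-10.515: |R|=1.01978 >1
  x=-10.359: |R|=1.01396 >1
  x=-10.098: |R|=1.00389 >1
So |R|<1 on (-10.0000, 0).

(-10.0000,0); λ=-10 ⇒ h* = (10)/10 = 1.0000.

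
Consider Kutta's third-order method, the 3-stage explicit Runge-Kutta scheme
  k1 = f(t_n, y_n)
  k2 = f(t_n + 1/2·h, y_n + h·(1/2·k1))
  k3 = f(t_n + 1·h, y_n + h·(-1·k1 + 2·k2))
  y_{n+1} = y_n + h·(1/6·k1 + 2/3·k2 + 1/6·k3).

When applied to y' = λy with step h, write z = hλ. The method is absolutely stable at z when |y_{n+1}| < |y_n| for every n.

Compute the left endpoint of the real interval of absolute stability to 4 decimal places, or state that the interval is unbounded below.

left endpoint -2.5127.

On y'=λy, z=hλ:
  order 3, 3-stage ⇒ R(z)=1+z+z^2/2+z^3/6
  (e.g. R(-0.56)=0.56753, |R|=0.56753)

Solve |R(x)|<1 on ℝ⁻.
x=-0.56: |R|=0.5675
|R(-2.73)|=1.3946 |R(-1.76)|=0.1198 |R(-0.75)|=0.4609
Bisect:
  x_lo=-2.8356 |R|=1.6152  x_hi=-0.2751 |R|=0.7593
  mid=-1.55531 |R|=0.02714 →hi
  mid=-2.19543 |R|=0.54911 →hi
  mid=-2.51550 |R|=1.00453 →lo
  mid=-2.35547 |R|=0.75946 →hi
  mid=-2.43548 |R|=0.87740 →hi
  mid=-2.47549 |R|=0.93978 →hi
  mid=-2.49549 |R|=0.97186 →hi
  mid=-2.50549 |R|=0.98812 →hi
  mid=-2.51049 |R|=0.99630 →hi
  mid=-2.51300 |R|=1.00041 →lo
  ...
  [-2.51284,-2.51268] ⇒ x*=-2.5127
Stable set (-2.5127, 0).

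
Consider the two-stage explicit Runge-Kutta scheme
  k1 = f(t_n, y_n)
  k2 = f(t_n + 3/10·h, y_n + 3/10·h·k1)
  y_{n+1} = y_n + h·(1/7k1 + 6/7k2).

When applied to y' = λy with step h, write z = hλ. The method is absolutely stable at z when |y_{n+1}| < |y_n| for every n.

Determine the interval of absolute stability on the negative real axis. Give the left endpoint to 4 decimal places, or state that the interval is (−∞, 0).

z∈(-3.8889,0).

Test eqn y'=λy, z=hλ:
  k1=λy_n ⇒ h·k1=z·y_n;  k2=λ(1+3/10z)y_n ⇒ h·k2=z(1+3/10z)y_n
  y_{n+1}/y_n = 1 + 1/7z + 6/7z(1+3/10z) = 1 + z + 9/35z²
  R(z) = 1 + z + 9/35z².

Find x<0 with |R(x)|<1.
x=-0.56: |R|=0.5206
R=1: x+9/35x²=0 ⇒ x=−35/9=-3.8889; min R=1−1/(4·9/35)=0.0278>−1
Confirm numerically:
  x=-3.755: |R|=0.87072 <1
  x=-2.238: |R|=0.04994 <1
  x=-2.209: |R|=0.04578 <1
  x=-2.199: |R|=0.04444 <1
  x=-4.311: |R|=1.46793 >1
  x=-4.216: |R|=1.35463 >1
Interval (-3.8889, 0).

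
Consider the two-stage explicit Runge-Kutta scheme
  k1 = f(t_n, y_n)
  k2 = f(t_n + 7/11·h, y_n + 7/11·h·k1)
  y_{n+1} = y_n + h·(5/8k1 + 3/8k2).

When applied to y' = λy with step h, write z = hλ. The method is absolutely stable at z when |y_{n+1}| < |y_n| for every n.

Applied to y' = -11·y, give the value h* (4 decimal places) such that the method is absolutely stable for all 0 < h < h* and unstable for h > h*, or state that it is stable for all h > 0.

(-4.1905,0); λ=-11 ⇒ h* = (88/21)/11 = 0.3810.

On y'=λy, z=hλ:
  k1=λy_n ⇒ h·k1=z·y_n;  k2=λ(1+7/11z)y_n ⇒ h·k2=z(1+7/11z)y_n
  y_{n+1}/y_n = 1 + 5/8z + 3/8z(1+7/11z) = 1 + z + 21/88z²
  R(z) = 1 + z + 21/88z².

Solve |R(x)|<1 on ℝ⁻.
x=-0.63: |R|=0.4647
R=1: x+21/88x²=0 ⇒ x=−88/21=-4.1905; min R=1−1/(4·21/88)=-0.0476>−1
Confirm numerically:
  x=-3.691: |R|=0.56006 <1
  x=-3.185: |R|=0.23578 <1
  x=-2.556: |R|=0.00304 <1
  x=-2.530: |R|=0.00251 <1
  x=-4.573: |R|=1.41744 >1
  x=-4.560: |R|=1.40211 >1
  x=-4.487: |R|=1.31751 >1
Stable set (-4.1905, 0).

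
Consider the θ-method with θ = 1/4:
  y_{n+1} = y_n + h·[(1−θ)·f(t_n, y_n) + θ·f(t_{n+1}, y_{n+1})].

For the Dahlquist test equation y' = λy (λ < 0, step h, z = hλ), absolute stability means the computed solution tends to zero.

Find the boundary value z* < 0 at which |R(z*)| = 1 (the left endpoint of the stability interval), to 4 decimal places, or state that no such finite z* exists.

left endpoint -4.0000.

Set f=λy, z=hλ:
  y_{n+1} = y_n + z·[3/4·y_n + 1/4·y_{n+1}] ⇒ (1 − 1/4z)y_{n+1} = (1 + 3/4z)y_n
  Hence R(z) = (1 + 3/4z)/(1 − 1/4z).

Find x<0 with |R(x)|<1.
x=-1.65: |R|=0.1681
R=−1: 1+3/4x = −1+1/4x ⇒ -1/2x=2 ⇒ x=2/(-1/2)=-4.0000
Confirm numerically:
  x=-3.798: |R|=0.94819 <1
  x=-3.688: |R|=0.91883 <1
  x=-2.902: |R|=0.68183 <1
  x=-2.695: |R|=0.61016 <1
  x=-4.412: |R|=1.09796 >1
  x=-4.382: |R|=1.09115 >1
So |R|<1 on (-4.0000, 0).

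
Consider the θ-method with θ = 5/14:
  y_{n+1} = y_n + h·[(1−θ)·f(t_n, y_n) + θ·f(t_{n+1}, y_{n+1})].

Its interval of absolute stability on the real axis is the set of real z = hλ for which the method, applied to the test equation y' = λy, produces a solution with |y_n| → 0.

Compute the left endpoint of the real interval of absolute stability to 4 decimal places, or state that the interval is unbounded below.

z* = -7.0000.

Set f=λy, z=hλ:
  y_{n+1} = y_n + z·[9/14·y_n + 5/14·y_{n+1}] ⇒ (1 − 5/14z)y_{n+1} = (1 + 9/14z)y_n
  ⇒ R(z) = (1 + 9/14z)/(1 − 5/14z).

Need |R(x)|<1, x<0.
x=-0.66: |R|=0.4659
R=−1: 1+9/14x = −1+5/14x ⇒ -2/7x=2 ⇒ x=2/(-2/7)=-7.0000
Confirm numerically:
  x=-6.554: |R|=0.96186 <1
  x=-4.553: |R|=0.73377 <1
  x=-3.574: |R|=0.57000 <1
  x=-7.480: |R|=1.03735 >1
  x=-7.408: |R|=1.03197 >1
  x=-7.125: |R|=1.01008 >1
Interval (-7.0000, 0).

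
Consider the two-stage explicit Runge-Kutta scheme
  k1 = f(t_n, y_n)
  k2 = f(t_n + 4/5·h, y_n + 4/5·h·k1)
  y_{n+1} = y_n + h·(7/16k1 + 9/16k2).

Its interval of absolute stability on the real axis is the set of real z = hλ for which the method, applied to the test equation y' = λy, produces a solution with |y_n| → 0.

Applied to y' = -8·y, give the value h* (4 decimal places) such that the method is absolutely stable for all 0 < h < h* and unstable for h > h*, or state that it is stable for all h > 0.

Test eqn y'=λy, z=hλ:
  k1=λy_n ⇒ h·k1=z·y_n;  k2=λ(1+4/5z)y_n ⇒ h·k2=z(1+4/5z)y_n
  y_{n+1}/y_n = 1 + 7/16z + 9/16z(1+4/5z) = 1 + z + 9/20z²
  R(z) = 1 + z + 9/20z².

Solve |R(x)|<1 on ℝ⁻.
x=-1.02: |R|=0.4482
R=1: x+9/20x²=0 ⇒ x=−20/9=-2.2222; min R=1−1/(4·9/20)=0.4444>−1
Confirm numerically:
  x=-1.766: |R|=0.63744 <1
  x=-1.090: |R|=0.44464 <1
  x=-0.995: |R|=0.45051 <1
  x=-2.514: |R|=1.33009 >1
  x=-2.469: |R|=1.27418 >1
  x=-2.308: |R|=1.08909 >1
Stable set (-2.2222, 0).

(-2.2222,0); λ=-8 ⇒ h* = (20/9)/8 = 0.2778.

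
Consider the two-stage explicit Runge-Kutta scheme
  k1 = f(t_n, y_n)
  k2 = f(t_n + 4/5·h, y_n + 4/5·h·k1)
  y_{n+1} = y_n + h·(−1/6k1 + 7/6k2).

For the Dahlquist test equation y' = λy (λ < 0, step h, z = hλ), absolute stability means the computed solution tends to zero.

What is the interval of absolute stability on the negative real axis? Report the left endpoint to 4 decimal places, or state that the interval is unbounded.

Test eqn y'=λy, z=hλ:
  k1=λy_n ⇒ h·k1=z·y_n;  k2=λ(1+4/5z)y_n ⇒ h·k2=z(1+4/5z)y_n
  y_{n+1}/y_n = 1 − 1/6z + 7/6z(1+4/5z) = 1 + z + 14/15z²
  so R(z) = 1 + z + 14/15z².

Find x<0 with |R(x)|<1.
x=-1.23: |R|=1.1820
R=1: x+14/15x²=0 ⇒ x=−15/14=-1.0714; min R=1−1/(4·14/15)=0.7321>−1
Confirm numerically:
  x=-0.746: |R|=0.77341 <1
  x=-0.663: |R|=0.74726 <1
  x=-0.511: |R|=0.73271 <1
  x=-1.292: |R|=1.26598 >1
  x=-1.255: |R|=1.21502 >1
Interval (-1.0714, 0).

(-1.0714, 0).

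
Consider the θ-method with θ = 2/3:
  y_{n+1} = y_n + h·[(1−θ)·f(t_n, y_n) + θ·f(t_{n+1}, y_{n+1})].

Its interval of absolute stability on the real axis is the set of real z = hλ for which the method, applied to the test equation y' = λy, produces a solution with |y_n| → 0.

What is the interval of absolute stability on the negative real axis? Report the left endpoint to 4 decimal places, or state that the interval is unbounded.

unbounded; (−∞, 0).

On y'=λy, z=hλ:
  y_{n+1} = y_n + z·[1/3·y_n + 2/3·y_{n+1}] ⇒ (1 − 2/3z)y_{n+1} = (1 + 1/3z)y_n
  Hence R(z) = (1 + 1/3z)/(1 − 2/3z).

Need |R(x)|<1, x<0.
x=-1.11: |R|=0.3621
x=-2: |R|=0.1429
x=-10: |R|=0.3043
x=-100: |R|=0.4778
θ=2/3≥1/2 ⇒ |1+1/3x|<|1−2/3x| ∀x<0 ⇒ stable on all of ℝ⁻.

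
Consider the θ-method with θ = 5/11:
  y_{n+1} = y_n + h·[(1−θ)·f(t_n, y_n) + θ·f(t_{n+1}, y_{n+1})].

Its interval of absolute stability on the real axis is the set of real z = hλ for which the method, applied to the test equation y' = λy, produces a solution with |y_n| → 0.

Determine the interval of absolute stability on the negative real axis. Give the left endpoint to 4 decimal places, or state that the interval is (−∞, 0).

z∈(-22.0000,0).

With y'=λy (z=hλ):
  y_{n+1} = y_n + z·[6/11·y_n + 5/11·y_{n+1}] ⇒ (1 − 5/11z)y_{n+1} = (1 + 6/11z)y_n
  ⇒ R(z) = (1 + 6/11z)/(1 − 5/11z).

Boundary: |R(x)|=1, x<0.
x=-0.67: |R|=0.4864
R=−1: 1+6/11x = −1+5/11x ⇒ -1/11x=2 ⇒ x=2/(-1/11)=-22.0000
Confirm numerically:
  x=-19.973: |R|=0.98172 <1
  x=-13.862: |R|=0.89867 <1
  x=-10.309: |R|=0.81308 <1
  x=-22.308: |R|=1.00251 >1
  x=-22.217: |R|=1.00178 >1
Stable set (-22.0000, 0).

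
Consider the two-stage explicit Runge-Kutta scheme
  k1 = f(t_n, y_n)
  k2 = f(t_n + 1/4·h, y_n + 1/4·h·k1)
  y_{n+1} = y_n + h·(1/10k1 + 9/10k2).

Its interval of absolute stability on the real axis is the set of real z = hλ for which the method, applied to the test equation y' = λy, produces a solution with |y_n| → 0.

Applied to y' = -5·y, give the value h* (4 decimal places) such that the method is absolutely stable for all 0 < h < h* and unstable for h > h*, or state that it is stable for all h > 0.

(-4.4444,0); λ=-5 ⇒ h* = (40/9)/5 = 0.8889.

Set f=λy, z=hλ:
  k1=λy_n ⇒ h·k1=z·y_n;  k2=λ(1+1/4z)y_n ⇒ h·k2=z(1+1/4z)y_n
  y_{n+1}/y_n = 1 + 1/10z + 9/10z(1+1/4z) = 1 + z + 9/40z²
  ⇒ R(z) = 1 + z + 9/40z².

Find x<0 with |R(x)|<1.
x=-0.99: |R|=0.2305
R=1: x+9/40x²=0 ⇒ x=−40/9=-4.4444; min R=1−1/(4·9/40)=-0.1111>−1
Confirm numerically:
  x=-3.917: |R|=0.53515 <1
  x=-3.910: |R|=0.52982 <1
  x=-2.532: |R|=0.08952 <1
  x=-4.994: |R|=1.61751 >1
  x=-4.688: |R|=1.25690 >1
  x=-4.607: |R|=1.16850 >1
Interval (-4.4444, 0).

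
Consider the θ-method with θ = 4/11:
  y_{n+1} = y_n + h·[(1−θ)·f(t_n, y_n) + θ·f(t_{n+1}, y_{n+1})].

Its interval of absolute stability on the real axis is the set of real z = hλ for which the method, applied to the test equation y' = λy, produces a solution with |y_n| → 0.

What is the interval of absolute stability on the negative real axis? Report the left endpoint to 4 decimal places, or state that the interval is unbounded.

(-7.3333, 0).

With y'=λy (z=hλ):
  y_{n+1} = y_n + z·[7/11·y_n + 4/11·y_{n+1}] ⇒ (1 − 4/11z)y_{n+1} = (1 + 7/11z)y_n
  R(z) = (1 + 7/11z)/(1 − 4/11z).

Find x<0 with |R(x)|<1.
x=-1.76: |R|=0.0732
R=−1: 1+7/11x = −1+4/11x ⇒ -3/11x=2 ⇒ x=2/(-3/11)=-7.3333
Confirm numerically:
  x=-6.713: |R|=0.95083 <1
  x=-6.296: |R|=0.91400 <1
  x=-5.832: |R|=0.86880 <1
  x=-4.921: |R|=0.76414 <1
  x=-7.639: |R|=1.02207 >1
  x=-7.519: |R|=1.01356 >1
  x=-7.501: |R|=1.01227 >1
Stable set (-7.3333, 0).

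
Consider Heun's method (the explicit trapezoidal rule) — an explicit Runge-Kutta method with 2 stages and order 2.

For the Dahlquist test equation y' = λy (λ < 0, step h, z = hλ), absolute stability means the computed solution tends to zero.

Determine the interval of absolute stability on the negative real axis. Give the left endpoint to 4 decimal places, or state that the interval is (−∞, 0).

Test eqn y'=λy, z=hλ:
  order 2, 2-stage ⇒ R(z)=1+z+z^2/2
  (e.g. R(-1.26)=0.53380, |R|=0.53380)

Solve |R(x)|<1 on ℝ⁻.
x=-1.26: |R|=0.5338
|R(-1.94)|=0.9418 |R(-1.63)|=0.6985 |R(-0.63)|=0.5684
Bisect:
  x_lo=-2.5162 |R|=1.6495  x_hi=-0.3883 |R|=0.6871
  mid=-1.45228 |R|=0.60228 →hi
  mid=-1.98426 |R|=0.98439 →hi
  mid=-2.25026 |R|=1.28157 →lo
  mid=-2.11726 |R|=1.12413 →lo
  mid=-2.05076 |R|=1.05205 →lo
  mid=-2.01751 |R|=1.01767 →lo
  mid=-2.00089 |R|=1.00089 →lo
  ...
  [-2.00011,-1.99998] ⇒ x*=-2.0000
Stable set (-2.0000, 0).

(-2.0000, 0).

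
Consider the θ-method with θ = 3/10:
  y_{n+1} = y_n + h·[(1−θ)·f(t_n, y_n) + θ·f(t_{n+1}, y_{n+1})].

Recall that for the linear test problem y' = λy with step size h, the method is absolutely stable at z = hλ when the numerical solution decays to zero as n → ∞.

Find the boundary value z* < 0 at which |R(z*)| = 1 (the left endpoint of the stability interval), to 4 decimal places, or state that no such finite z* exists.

left endpoint -5.0000.

On y'=λy, z=hλ:
  y_{n+1} = y_n + z·[7/10·y_n + 3/10·y_{n+1}] ⇒ (1 − 3/10z)y_{n+1} = (1 + 7/10z)y_n
  ⇒ R(z) = (1 + 7/10z)/(1 − 3/10z).

Find x<0 with |R(x)|<1.
x=-0.44: |R|=0.6113
R=−1: 1+7/10x = −1+3/10x ⇒ -2/5x=2 ⇒ x=2/(-2/5)=-5.0000
Confirm numerically:
  x=-4.615: |R|=0.93542 <1
  x=-3.650: |R|=0.74224 <1
  x=-3.138: |R|=0.61636 <1
  x=-5.584: |R|=1.08732 >1
  x=-5.129: |R|=1.02033 >1
So |R|<1 on (-5.0000, 0).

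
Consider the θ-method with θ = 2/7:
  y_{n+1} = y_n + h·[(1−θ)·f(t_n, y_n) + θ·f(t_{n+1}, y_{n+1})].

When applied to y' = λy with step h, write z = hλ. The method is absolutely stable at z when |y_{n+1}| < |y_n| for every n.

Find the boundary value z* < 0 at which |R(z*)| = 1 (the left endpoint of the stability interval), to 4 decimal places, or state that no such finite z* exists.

z* = -4.6667.

With y'=λy (z=hλ):
  y_{n+1} = y_n + z·[5/7·y_n + 2/7·y_{n+1}] ⇒ (1 − 2/7z)y_{n+1} = (1 + 5/7z)y_n
  R(z) = (1 + 5/7z)/(1 − 2/7z).

Need |R(x)|<1, x<0.
x=-1.33: |R|=0.0362
R=−1: 1+5/7x = −1+2/7x ⇒ -3/7x=2 ⇒ x=2/(-3/7)=-4.6667
Confirm numerically:
  x=-4.165: |R|=0.90183 <1
  x=-3.089: |R|=0.64084 <1
  x=-2.811: |R|=0.55894 <1
  x=-5.041: |R|=1.06574 >1
  x=-4.933: |R|=1.04737 >1
  x=-4.777: |R|=1.02000 >1
Stable set (-4.6667, 0).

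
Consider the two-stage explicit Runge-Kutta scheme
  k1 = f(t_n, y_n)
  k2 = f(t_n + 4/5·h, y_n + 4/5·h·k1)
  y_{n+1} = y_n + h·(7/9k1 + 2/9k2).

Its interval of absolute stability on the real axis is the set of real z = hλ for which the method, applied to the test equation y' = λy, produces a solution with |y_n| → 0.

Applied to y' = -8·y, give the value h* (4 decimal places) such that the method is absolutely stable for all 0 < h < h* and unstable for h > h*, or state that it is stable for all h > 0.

Set f=λy, z=hλ:
  k1=λy_n ⇒ h·k1=z·y_n;  k2=λ(1+4/5z)y_n ⇒ h·k2=z(1+4/5z)y_n
  y_{n+1}/y_n = 1 + 7/9z + 2/9z(1+4/5z) = 1 + z + 8/45z²
  so R(z) = 1 + z + 8/45z².

Boundary: |R(x)|=1, x<0.
x=-0.78: |R|=0.3282
R=1: x+8/45x²=0 ⇒ x=−45/8=-5.6250; min R=1−1/(4·8/45)=-0.4062>−1
Confirm numerically:
  x=-5.605: |R|=0.98007 <1
  x=-2.932: |R|=0.40371 <1
  x=-2.462: |R|=0.38441 <1
  x=-6.144: |R|=1.56689 >1
  x=-6.052: |R|=1.45941 >1
  x=-5.668: |R|=1.04333 >1
Interval (-5.6250, 0).

(-5.6250,0); λ=-8 ⇒ h* = (45/8)/8 = 0.7031.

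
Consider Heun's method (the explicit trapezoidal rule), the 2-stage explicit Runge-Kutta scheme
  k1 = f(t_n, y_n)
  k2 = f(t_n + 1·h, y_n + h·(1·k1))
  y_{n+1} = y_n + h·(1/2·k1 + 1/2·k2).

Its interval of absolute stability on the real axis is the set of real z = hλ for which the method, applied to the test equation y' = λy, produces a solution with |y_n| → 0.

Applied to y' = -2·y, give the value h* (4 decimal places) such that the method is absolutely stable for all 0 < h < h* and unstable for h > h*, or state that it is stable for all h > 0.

(-2.0000,0); λ=-2 ⇒ h* = 1.0000.

Set f=λy, z=hλ:
  order 2, 2-stage ⇒ R(z)=1+z+z^2/2
  (e.g. R(-0.43)=0.66245, |R|=0.66245)

Need |R(x)|<1, x<0.
x=-0.43: |R|=0.6624
|R(-1.43)|=0.5924 |R(-1)|=0.5000 |R(-0.6)|=0.5800
Bisect:
  x_lo=-2.7647 |R|=2.0571  x_hi=-0.2547 |R|=0.7778
  mid=-1.50968 |R|=0.62988 →hi
  mid=-2.13719 |R|=1.14660 →lo
  mid=-1.82343 |R|=0.83902 →hi
  mid=-1.98031 |R|=0.98050 →hi
  mid=-2.05875 |R|=1.06047 →lo
  mid=-2.01953 |R|=1.01972 →lo
  mid=-1.99992 |R|=0.99992 →hi
  ...
  [-2.00007,-1.99992] ⇒ x*=-2.0000
So |R|<1 on (-2.0000, 0).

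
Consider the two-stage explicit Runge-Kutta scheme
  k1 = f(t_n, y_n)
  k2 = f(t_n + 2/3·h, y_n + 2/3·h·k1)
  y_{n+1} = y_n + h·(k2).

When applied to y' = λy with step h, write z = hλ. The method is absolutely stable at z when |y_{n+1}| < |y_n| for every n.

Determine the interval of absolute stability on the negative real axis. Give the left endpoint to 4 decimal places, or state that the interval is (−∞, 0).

z∈(-1.5000,0).

With y'=λy (z=hλ):
  k1=λy_n ⇒ h·k1=z·y_n;  k2=λ(1+2/3z)y_n ⇒ h·k2=z(1+2/3z)y_n
  y_{n+1}/y_n = 1 + z(1+2/3z) = 1 + z + 2/3z²
  Hence R(z) = 1 + z + 2/3z².

Need |R(x)|<1, x<0.
x=-0.77: |R|=0.6253
R=1: x+2/3x²=0 ⇒ x=−3/2=-1.5000; min R=1−1/(4·2/3)=0.6250>−1
Confirm numerically:
  x=-1.376: |R|=0.88625 <1
  x=-1.238: |R|=0.78376 <1
  x=-0.757: |R|=0.62503 <1
  x=-2.039: |R|=1.73268 >1
  x=-1.606: |R|=1.11349 >1
Interval (-1.5000, 0).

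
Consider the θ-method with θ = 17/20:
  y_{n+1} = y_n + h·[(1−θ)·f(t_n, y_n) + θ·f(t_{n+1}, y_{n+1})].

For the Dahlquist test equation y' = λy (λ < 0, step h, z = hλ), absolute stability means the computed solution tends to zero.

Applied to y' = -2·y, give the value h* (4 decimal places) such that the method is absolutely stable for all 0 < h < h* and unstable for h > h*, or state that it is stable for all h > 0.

Set f=λy, z=hλ:
  y_{n+1} = y_n + z·[3/20·y_n + 17/20·y_{n+1}] ⇒ (1 − 17/20z)y_{n+1} = (1 + 3/20z)y_n
  R(z) = (1 + 3/20z)/(1 − 17/20z).

Need |R(x)|<1, x<0.
x=-0.81: |R|=0.5203
x=-2: |R|=0.2593
x=-10: |R|=0.0526
x=-100: |R|=0.1628
θ=17/20≥1/2 ⇒ |1+3/20x|<|1−17/20x| ∀x<0 ⇒ unbounded interval.

interval (−∞, 0). Any h>0 works for λ=-2.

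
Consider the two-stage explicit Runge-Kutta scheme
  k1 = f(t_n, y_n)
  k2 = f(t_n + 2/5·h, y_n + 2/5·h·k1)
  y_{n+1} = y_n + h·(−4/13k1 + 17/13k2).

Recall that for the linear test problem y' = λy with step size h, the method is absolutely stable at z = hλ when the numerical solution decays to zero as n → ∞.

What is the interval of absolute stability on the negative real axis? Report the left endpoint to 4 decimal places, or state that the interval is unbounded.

z∈(-1.9118,0).

Set f=λy, z=hλ:
  k1=λy_n ⇒ h·k1=z·y_n;  k2=λ(1+2/5z)y_n ⇒ h·k2=z(1+2/5z)y_n
  y_{n+1}/y_n = 1 − 4/13z + 17/13z(1+2/5z) = 1 + z + 34/65z²
  ⇒ R(z) = 1 + z + 34/65z².

Need |R(x)|<1, x<0.
x=-1.04: |R|=0.5258
R=1: x+34/65x²=0 ⇒ x=−65/34=-1.9118; min R=1−1/(4·34/65)=0.5221>−1
Confirm numerically:
  x=-1.601: |R|=0.73975 <1
  x=-1.279: |R|=0.57667 <1
  x=-1.124: |R|=0.53684 <1
  x=-2.298: |R|=1.46427 >1
  x=-2.203: |R|=1.33560 >1
Stable set (-1.9118, 0).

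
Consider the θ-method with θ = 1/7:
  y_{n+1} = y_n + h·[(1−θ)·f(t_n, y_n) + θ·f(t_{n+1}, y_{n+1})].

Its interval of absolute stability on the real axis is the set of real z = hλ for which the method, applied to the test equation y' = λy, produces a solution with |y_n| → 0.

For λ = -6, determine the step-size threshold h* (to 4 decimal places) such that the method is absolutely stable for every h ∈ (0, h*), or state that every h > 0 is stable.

Set f=λy, z=hλ:
  y_{n+1} = y_n + z·[6/7·y_n + 1/7·y_{n+1}] ⇒ (1 − 1/7z)y_{n+1} = (1 + 6/7z)y_n
  so R(z) = (1 + 6/7z)/(1 − 1/7z).

Find x<0 with |R(x)|<1.
x=-0.93: |R|=0.1791
R=−1: 1+6/7x = −1+1/7x ⇒ -5/7x=2 ⇒ x=2/(-5/7)=-2.8000
Confirm numerically:
  x=-2.754: |R|=0.97642 <1
  x=-1.750: |R|=0.40000 <1
  x=-1.420: |R|=0.18052 <1
  x=-3.269: |R|=1.22836 >1
  x=-3.093: |R|=1.14515 >1
  x=-2.944: |R|=1.07241 >1
Interval (-2.8000, 0).

(-2.8000,0); λ=-6 ⇒ h* = (14/5)/6 = 0.4667.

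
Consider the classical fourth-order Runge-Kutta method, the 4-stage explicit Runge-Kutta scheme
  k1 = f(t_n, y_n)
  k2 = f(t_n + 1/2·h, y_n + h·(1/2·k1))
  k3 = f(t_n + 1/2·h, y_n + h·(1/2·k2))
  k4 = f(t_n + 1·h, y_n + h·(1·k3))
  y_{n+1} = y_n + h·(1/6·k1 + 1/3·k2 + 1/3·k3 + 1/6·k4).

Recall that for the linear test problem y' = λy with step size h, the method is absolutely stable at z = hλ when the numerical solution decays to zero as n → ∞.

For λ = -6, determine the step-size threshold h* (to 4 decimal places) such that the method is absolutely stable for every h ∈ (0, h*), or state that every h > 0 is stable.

Set f=λy, z=hλ:
  order 4, 4-stage ⇒ R(z)=1+z+z^2/2+z^3/6+z^4/24
  (e.g. R(-0.44)=0.64416, |R|=0.64416)

Need |R(x)|<1, x<0.
x=-0.44: |R|=0.6442
|R(-2.83)|=1.0695 |R(-2.3)|=0.4832 |R(-2.12)|=0.3808
Bisect:
  x_lo=-3.4794 |R|=2.6602  x_hi=-0.2072 |R|=0.8129
  mid=-1.84331 |R|=0.29276 →hi
  mid=-2.66138 |R|=0.82869 →hi
  mid=-3.07041 |R|=1.52213 →lo
  mid=-2.86589 |R|=1.12848 →lo
  mid=-2.76363 |R|=0.96783 →hi
  mid=-2.81476 |R|=1.04535 →lo
  mid=-2.78920 |R|=1.00590 →lo
  mid=-2.77642 |R|=0.98670 →hi
  mid=-2.78281 |R|=0.99626 →hi
  ...
  [-2.78540,-2.78520] ⇒ x*=-2.7853
Stable set (-2.7853, 0).

(-2.7853,0); λ=-6 ⇒ h* = 0.4642.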